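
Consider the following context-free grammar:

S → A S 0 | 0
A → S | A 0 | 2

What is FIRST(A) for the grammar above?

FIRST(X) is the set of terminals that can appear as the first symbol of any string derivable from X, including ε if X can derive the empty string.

We compute FIRST(A) using the standard algorithm.
FIRST(A) = {0, 2}
FIRST(S) = {0, 2}
Therefore, FIRST(A) = {0, 2}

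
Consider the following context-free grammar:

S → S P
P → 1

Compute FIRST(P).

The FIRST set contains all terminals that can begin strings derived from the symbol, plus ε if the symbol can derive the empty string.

We compute FIRST(P) using the standard algorithm.
FIRST(P) = {1}
FIRST(S) = {}
Therefore, FIRST(P) = {1}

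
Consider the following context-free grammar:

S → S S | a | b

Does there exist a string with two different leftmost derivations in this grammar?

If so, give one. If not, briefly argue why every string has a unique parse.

Yes - the string 'b a a b' has two distinct leftmost derivations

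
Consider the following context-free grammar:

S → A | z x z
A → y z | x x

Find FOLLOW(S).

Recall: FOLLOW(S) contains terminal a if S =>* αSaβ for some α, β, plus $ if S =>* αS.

We compute FOLLOW(S) using the standard algorithm.
FOLLOW(S) starts with {$}.
FIRST(A) = {x, y}
FIRST(S) = {x, y, z}
FOLLOW(A) = {$}
FOLLOW(S) = {$}
Therefore, FOLLOW(S) = {$}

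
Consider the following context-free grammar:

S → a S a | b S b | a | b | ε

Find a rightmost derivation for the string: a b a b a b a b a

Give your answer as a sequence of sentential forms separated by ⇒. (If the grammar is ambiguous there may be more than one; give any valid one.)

S ⇒ a S a ⇒ a b S b a ⇒ a b a S a b a ⇒ a b a b S b a b a ⇒ a b a b a b a b a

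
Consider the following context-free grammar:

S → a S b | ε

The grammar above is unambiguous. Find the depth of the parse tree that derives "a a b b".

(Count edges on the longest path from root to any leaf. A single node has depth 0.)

3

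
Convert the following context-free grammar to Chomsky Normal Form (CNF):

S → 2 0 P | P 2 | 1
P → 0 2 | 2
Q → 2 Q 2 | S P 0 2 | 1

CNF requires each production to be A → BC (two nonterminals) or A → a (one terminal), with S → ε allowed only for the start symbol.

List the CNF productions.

T2 → 2; T0 → 0; S → 1; P → 2; Q → 1; S → T2 X0; X0 → T0 P; S → P T2; P → T0 T2; Q → T2 X1; X1 → Q T2; Q → S X2; X2 → P X3; X3 → T0 T2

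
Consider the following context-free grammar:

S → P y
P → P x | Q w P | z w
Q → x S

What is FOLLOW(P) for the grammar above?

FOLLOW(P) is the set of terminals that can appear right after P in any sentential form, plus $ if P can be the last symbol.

We compute FOLLOW(P) using the standard algorithm.
FOLLOW(S) starts with {$}.
FIRST(P) = {x, z}
FIRST(Q) = {x}
FIRST(S) = {x, z}
FOLLOW(P) = {x, y}
FOLLOW(Q) = {w}
FOLLOW(S) = {$, w}
Therefore, FOLLOW(P) = {x, y}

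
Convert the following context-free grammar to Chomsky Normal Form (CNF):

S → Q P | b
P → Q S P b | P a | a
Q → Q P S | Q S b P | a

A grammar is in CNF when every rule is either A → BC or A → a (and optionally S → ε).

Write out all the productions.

S → b; TB → b; TA → a; P → a; Q → a; S → Q P; P → Q X0; X0 → S X1; X1 → P TB; P → P TA; Q → Q X2; X2 → P S; Q → Q X3; X3 → S X4; X4 → TB P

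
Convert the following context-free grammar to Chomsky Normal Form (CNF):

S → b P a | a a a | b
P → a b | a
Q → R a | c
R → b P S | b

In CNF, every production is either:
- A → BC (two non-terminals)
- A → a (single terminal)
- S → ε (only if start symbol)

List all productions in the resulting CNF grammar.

TB → b; TA → a; S → b; P → a; Q → c; R → b; S → TB X0; X0 → P TA; S → TA X1; X1 → TA TA; P → TA TB; Q → R TA; R → TB X2; X2 → P S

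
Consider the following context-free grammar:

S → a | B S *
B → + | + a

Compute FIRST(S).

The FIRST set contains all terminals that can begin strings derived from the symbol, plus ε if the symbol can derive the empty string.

We compute FIRST(S) using the standard algorithm.
FIRST(B) = {+}
FIRST(S) = {+, a}
Therefore, FIRST(S) = {+, a}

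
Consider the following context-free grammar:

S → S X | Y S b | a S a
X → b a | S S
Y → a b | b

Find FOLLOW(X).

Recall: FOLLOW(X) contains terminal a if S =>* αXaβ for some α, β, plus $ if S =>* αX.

We compute FOLLOW(X) using the standard algorithm.
FOLLOW(S) starts with {$}.
FIRST(S) = {a, b}
FIRST(X) = {a, b}
FIRST(Y) = {a, b}
FOLLOW(S) = {$, a, b}
FOLLOW(X) = {$, a, b}
FOLLOW(Y) = {a, b}
Therefore, FOLLOW(X) = {$, a, b}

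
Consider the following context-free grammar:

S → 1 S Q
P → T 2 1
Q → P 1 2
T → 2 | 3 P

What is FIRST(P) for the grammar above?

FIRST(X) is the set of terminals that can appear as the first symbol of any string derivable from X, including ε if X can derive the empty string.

We compute FIRST(P) using the standard algorithm.
FIRST(P) = {2, 3}
FIRST(Q) = {2, 3}
FIRST(S) = {1}
FIRST(T) = {2, 3}
Therefore, FIRST(P) = {2, 3}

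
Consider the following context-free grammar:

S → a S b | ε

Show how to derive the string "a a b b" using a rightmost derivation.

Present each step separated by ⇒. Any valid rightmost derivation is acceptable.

S ⇒ a S b ⇒ a a S b b ⇒ a a b b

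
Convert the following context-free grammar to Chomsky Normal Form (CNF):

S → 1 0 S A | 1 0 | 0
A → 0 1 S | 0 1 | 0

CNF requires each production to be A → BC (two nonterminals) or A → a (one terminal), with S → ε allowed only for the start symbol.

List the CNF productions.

T1 → 1; T0 → 0; S → 0; A → 0; S → T1 X0; X0 → T0 X1; X1 → S A; S → T1 T0; A → T0 X2; X2 → T1 S; A → T0 T1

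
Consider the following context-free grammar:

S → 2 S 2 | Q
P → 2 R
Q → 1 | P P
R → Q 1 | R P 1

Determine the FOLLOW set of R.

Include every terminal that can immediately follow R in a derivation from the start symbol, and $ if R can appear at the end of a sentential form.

We compute FOLLOW(R) using the standard algorithm.
FOLLOW(S) starts with {$}.
FIRST(P) = {2}
FIRST(Q) = {1, 2}
FIRST(R) = {1, 2}
FIRST(S) = {1, 2}
FOLLOW(P) = {$, 1, 2}
FOLLOW(Q) = {$, 1, 2}
FOLLOW(R) = {$, 1, 2}
FOLLOW(S) = {$, 2}
Therefore, FOLLOW(R) = {$, 1, 2}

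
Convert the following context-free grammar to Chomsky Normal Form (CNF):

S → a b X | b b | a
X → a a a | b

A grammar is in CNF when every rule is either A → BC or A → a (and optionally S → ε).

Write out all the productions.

TA → a; TB → b; S → a; X → b; S → TA X0; X0 → TB X; S → TB TB; X → TA X1; X1 → TA TA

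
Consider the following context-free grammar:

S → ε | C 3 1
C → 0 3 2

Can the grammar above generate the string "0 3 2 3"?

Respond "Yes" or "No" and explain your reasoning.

No - no valid derivation exists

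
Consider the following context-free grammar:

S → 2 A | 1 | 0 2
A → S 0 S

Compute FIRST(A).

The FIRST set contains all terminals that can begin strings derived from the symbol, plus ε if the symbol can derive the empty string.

We compute FIRST(A) using the standard algorithm.
FIRST(A) = {0, 1, 2}
FIRST(S) = {0, 1, 2}
Therefore, FIRST(A) = {0, 1, 2}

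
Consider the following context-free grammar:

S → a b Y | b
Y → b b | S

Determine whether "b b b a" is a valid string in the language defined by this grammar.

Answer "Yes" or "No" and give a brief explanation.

No - no valid derivation exists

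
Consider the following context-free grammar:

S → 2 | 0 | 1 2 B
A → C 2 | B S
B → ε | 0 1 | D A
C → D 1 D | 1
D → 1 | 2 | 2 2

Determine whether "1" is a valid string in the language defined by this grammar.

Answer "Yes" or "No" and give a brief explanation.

No - no valid derivation exists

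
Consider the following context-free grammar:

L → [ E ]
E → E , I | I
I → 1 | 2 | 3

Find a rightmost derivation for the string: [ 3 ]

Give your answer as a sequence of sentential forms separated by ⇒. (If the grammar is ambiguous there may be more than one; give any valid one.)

L ⇒ [ E ] ⇒ [ I ] ⇒ [ 3 ]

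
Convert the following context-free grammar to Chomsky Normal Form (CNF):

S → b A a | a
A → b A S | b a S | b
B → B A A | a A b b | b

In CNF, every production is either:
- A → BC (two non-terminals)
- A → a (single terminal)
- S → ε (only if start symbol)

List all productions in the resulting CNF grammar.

TB → b; TA → a; S → a; A → b; B → b; S → TB X0; X0 → A TA; A → TB X1; X1 → A S; A → TB X2; X2 → TA S; B → B X3; X3 → A A; B → TA X4; X4 → A X5; X5 → TB TB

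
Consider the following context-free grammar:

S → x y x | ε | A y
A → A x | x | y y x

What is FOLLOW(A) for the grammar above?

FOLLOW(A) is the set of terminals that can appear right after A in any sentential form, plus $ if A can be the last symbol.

We compute FOLLOW(A) using the standard algorithm.
FOLLOW(S) starts with {$}.
FIRST(A) = {x, y}
FIRST(S) = {x, y, ε}
FOLLOW(A) = {x, y}
FOLLOW(S) = {$}
Therefore, FOLLOW(A) = {x, y}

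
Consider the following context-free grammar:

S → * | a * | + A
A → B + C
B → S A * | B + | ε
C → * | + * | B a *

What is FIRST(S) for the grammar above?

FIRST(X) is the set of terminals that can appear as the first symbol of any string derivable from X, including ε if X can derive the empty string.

We compute FIRST(S) using the standard algorithm.
FIRST(A) = {*, +, a}
FIRST(B) = {*, +, a, ε}
FIRST(C) = {*, +, a}
FIRST(S) = {*, +, a}
Therefore, FIRST(S) = {*, +, a}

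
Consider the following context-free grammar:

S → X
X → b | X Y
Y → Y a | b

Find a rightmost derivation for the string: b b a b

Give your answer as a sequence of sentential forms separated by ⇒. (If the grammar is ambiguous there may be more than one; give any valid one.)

S ⇒ X ⇒ X Y ⇒ X b ⇒ X Y b ⇒ X Y a b ⇒ X b a b ⇒ b b a b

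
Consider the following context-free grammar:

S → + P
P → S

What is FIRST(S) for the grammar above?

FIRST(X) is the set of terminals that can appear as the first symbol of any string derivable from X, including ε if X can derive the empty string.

We compute FIRST(S) using the standard algorithm.
FIRST(P) = {+}
FIRST(S) = {+}
Therefore, FIRST(S) = {+}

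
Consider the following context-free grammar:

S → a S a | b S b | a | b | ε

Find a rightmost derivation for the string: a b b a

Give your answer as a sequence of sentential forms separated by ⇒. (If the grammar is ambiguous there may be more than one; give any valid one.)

S ⇒ a S a ⇒ a b S b a ⇒ a b b a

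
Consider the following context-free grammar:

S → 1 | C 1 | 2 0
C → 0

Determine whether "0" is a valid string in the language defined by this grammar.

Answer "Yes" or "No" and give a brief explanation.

No - no valid derivation exists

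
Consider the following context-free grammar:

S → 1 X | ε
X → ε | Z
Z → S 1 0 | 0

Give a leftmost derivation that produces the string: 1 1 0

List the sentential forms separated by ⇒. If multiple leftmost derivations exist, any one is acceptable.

S ⇒ 1 X ⇒ 1 Z ⇒ 1 S 1 0 ⇒ 1 1 0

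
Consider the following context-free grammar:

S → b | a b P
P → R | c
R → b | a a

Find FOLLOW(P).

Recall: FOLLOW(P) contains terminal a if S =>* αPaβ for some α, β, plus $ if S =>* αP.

We compute FOLLOW(P) using the standard algorithm.
FOLLOW(S) starts with {$}.
FIRST(P) = {a, b, c}
FIRST(R) = {a, b}
FIRST(S) = {a, b}
FOLLOW(P) = {$}
FOLLOW(R) = {$}
FOLLOW(S) = {$}
Therefore, FOLLOW(P) = {$}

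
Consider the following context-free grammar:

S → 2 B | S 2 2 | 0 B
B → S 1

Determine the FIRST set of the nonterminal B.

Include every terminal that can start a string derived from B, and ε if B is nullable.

We compute FIRST(B) using the standard algorithm.
FIRST(B) = {0, 2}
FIRST(S) = {0, 2}
Therefore, FIRST(B) = {0, 2}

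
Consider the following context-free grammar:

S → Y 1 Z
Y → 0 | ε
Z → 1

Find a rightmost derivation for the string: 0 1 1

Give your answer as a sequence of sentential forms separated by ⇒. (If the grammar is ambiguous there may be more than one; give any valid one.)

S ⇒ Y 1 Z ⇒ Y 1 1 ⇒ 0 1 1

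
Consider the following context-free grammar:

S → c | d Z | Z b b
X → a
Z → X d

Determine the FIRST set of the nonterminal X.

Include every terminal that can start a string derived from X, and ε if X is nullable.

We compute FIRST(X) using the standard algorithm.
FIRST(S) = {a, c, d}
FIRST(X) = {a}
FIRST(Z) = {a}
Therefore, FIRST(X) = {a}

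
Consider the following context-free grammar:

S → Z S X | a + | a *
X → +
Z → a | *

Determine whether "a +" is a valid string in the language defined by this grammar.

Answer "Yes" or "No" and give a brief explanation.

Yes - a valid derivation exists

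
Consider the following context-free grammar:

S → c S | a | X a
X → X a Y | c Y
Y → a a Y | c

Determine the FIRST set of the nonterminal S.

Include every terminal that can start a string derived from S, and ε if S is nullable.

We compute FIRST(S) using the standard algorithm.
FIRST(S) = {a, c}
FIRST(X) = {c}
FIRST(Y) = {a, c}
Therefore, FIRST(S) = {a, c}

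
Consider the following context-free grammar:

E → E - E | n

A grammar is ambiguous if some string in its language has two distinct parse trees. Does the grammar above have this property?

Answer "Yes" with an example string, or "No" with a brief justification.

Yes - the string 'n - n - n - n' has two distinct parse trees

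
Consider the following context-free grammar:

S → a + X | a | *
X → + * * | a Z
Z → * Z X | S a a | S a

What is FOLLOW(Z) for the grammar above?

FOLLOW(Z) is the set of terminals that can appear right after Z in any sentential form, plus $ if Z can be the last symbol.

We compute FOLLOW(Z) using the standard algorithm.
FOLLOW(S) starts with {$}.
FIRST(S) = {*, a}
FIRST(X) = {+, a}
FIRST(Z) = {*, a}
FOLLOW(S) = {$, a}
FOLLOW(X) = {$, +, a}
FOLLOW(Z) = {$, +, a}
Therefore, FOLLOW(Z) = {$, +, a}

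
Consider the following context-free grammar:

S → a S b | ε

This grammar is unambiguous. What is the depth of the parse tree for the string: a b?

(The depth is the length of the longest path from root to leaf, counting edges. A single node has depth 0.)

2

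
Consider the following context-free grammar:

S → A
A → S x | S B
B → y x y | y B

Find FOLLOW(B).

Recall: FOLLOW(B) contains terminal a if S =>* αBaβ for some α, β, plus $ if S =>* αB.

We compute FOLLOW(B) using the standard algorithm.
FOLLOW(S) starts with {$}.
FIRST(A) = {}
FIRST(B) = {y}
FIRST(S) = {}
FOLLOW(A) = {$, x, y}
FOLLOW(B) = {$, x, y}
FOLLOW(S) = {$, x, y}
Therefore, FOLLOW(B) = {$, x, y}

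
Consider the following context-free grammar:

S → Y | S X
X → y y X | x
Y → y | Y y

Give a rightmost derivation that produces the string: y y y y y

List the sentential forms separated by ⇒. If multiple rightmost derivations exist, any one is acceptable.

S ⇒ Y ⇒ Y y ⇒ Y y y ⇒ Y y y y ⇒ Y y y y y ⇒ y y y y y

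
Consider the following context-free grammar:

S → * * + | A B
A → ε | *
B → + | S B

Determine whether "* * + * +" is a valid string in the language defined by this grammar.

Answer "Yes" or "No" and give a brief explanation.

No - no valid derivation exists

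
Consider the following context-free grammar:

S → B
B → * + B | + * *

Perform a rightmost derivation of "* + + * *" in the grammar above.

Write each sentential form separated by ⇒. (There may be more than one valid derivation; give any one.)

S ⇒ B ⇒ * + B ⇒ * + + * *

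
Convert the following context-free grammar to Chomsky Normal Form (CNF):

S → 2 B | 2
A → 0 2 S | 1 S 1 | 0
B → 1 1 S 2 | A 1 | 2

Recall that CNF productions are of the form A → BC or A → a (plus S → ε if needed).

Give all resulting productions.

T2 → 2; S → 2; T0 → 0; T1 → 1; A → 0; B → 2; S → T2 B; A → T0 X0; X0 → T2 S; A → T1 X1; X1 → S T1; B → T1 X2; X2 → T1 X3; X3 → S T2; B → A T1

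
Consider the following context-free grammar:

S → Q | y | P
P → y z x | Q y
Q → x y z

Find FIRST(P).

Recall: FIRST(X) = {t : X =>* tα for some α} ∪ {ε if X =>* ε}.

We compute FIRST(P) using the standard algorithm.
FIRST(P) = {x, y}
FIRST(Q) = {x}
FIRST(S) = {x, y}
Therefore, FIRST(P) = {x, y}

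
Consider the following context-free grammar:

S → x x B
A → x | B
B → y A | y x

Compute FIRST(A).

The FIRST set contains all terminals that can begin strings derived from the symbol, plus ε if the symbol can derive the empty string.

We compute FIRST(A) using the standard algorithm.
FIRST(A) = {x, y}
FIRST(B) = {y}
FIRST(S) = {x}
Therefore, FIRST(A) = {x, y}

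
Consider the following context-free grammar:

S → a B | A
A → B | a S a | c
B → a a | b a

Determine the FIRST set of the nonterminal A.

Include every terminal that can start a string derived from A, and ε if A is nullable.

We compute FIRST(A) using the standard algorithm.
FIRST(A) = {a, b, c}
FIRST(B) = {a, b}
FIRST(S) = {a, b, c}
Therefore, FIRST(A) = {a, b, c}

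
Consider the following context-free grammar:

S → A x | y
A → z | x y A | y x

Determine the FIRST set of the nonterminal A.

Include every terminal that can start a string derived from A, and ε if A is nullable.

We compute FIRST(A) using the standard algorithm.
FIRST(A) = {x, y, z}
FIRST(S) = {x, y, z}
Therefore, FIRST(A) = {x, y, z}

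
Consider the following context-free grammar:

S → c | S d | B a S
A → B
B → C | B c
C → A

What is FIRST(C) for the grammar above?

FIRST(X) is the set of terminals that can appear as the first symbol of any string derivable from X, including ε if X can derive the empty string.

We compute FIRST(C) using the standard algorithm.
FIRST(A) = {}
FIRST(B) = {}
FIRST(C) = {}
FIRST(S) = {c}
Therefore, FIRST(C) = {}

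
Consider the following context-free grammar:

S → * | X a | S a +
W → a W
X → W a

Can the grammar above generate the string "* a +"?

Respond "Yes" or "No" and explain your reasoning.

Yes - a valid derivation exists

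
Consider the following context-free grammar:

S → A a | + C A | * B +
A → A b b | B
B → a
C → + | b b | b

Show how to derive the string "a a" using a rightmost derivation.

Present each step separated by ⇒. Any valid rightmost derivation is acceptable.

S ⇒ A a ⇒ B a ⇒ a a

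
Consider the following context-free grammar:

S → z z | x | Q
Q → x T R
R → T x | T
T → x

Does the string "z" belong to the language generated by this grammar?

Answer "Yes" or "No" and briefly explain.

No - no valid derivation exists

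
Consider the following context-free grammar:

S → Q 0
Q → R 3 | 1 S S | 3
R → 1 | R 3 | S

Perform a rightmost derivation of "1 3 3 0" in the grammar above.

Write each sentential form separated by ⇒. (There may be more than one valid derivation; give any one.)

S ⇒ Q 0 ⇒ R 3 0 ⇒ R 3 3 0 ⇒ 1 3 3 0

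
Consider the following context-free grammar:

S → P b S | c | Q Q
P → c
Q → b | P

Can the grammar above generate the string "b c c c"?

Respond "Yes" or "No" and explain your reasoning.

No - no valid derivation exists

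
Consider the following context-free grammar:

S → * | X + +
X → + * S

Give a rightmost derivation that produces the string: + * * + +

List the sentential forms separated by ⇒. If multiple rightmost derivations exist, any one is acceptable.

S ⇒ X + + ⇒ + * S + + ⇒ + * * + +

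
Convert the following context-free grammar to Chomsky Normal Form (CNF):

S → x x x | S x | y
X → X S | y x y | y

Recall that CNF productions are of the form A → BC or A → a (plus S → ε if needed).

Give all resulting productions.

TX → x; S → y; TY → y; X → y; S → TX X0; X0 → TX TX; S → S TX; X → X S; X → TY X1; X1 → TX TY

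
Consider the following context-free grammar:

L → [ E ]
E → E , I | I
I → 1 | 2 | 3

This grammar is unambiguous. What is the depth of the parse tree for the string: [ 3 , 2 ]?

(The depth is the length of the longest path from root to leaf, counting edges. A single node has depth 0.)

4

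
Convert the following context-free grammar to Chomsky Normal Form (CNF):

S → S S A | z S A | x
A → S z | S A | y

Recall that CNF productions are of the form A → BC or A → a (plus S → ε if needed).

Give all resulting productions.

TZ → z; S → x; A → y; S → S X0; X0 → S A; S → TZ X1; X1 → S A; A → S TZ; A → S A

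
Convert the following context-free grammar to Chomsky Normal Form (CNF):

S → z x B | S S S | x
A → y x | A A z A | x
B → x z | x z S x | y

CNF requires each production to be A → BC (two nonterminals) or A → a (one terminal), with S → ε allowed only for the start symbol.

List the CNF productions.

TZ → z; TX → x; S → x; TY → y; A → x; B → y; S → TZ X0; X0 → TX B; S → S X1; X1 → S S; A → TY TX; A → A X2; X2 → A X3; X3 → TZ A; B → TX TZ; B → TX X4; X4 → TZ X5; X5 → S TX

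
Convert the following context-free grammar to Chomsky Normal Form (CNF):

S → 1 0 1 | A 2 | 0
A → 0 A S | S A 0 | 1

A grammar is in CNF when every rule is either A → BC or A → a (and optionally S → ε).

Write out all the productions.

T1 → 1; T0 → 0; T2 → 2; S → 0; A → 1; S → T1 X0; X0 → T0 T1; S → A T2; A → T0 X1; X1 → A S; A → S X2; X2 → A T0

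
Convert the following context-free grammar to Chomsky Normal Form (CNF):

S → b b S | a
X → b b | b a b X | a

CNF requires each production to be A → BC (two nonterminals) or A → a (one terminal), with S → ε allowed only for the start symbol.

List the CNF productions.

TB → b; S → a; TA → a; X → a; S → TB X0; X0 → TB S; X → TB TB; X → TB X1; X1 → TA X2; X2 → TB X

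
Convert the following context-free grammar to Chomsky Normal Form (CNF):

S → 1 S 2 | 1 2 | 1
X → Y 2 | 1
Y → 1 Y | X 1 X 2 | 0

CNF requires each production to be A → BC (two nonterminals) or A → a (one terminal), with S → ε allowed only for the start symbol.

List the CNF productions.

T1 → 1; T2 → 2; S → 1; X → 1; Y → 0; S → T1 X0; X0 → S T2; S → T1 T2; X → Y T2; Y → T1 Y; Y → X X1; X1 → T1 X2; X2 → X T2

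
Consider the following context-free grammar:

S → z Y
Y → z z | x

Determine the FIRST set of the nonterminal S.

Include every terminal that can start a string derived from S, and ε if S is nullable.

We compute FIRST(S) using the standard algorithm.
FIRST(S) = {z}
FIRST(Y) = {x, z}
Therefore, FIRST(S) = {z}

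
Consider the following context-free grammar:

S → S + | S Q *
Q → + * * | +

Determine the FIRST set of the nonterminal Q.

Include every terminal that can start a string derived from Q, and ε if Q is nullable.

We compute FIRST(Q) using the standard algorithm.
FIRST(Q) = {+}
FIRST(S) = {}
Therefore, FIRST(Q) = {+}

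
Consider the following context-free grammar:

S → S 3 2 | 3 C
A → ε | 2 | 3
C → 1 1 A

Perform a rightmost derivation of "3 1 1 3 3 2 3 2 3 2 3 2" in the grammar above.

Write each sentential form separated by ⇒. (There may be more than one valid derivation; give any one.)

S ⇒ S 3 2 ⇒ S 3 2 3 2 ⇒ S 3 2 3 2 3 2 ⇒ S 3 2 3 2 3 2 3 2 ⇒ 3 C 3 2 3 2 3 2 3 2 ⇒ 3 1 1 A 3 2 3 2 3 2 3 2 ⇒ 3 1 1 3 3 2 3 2 3 2 3 2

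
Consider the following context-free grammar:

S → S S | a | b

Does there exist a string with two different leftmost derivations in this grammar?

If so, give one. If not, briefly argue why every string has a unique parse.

Yes - the string 'b b b b a' has two distinct leftmost derivations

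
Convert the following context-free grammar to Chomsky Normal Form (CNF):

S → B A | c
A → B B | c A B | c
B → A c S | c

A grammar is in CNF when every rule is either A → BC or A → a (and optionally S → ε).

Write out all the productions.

S → c; TC → c; A → c; B → c; S → B A; A → B B; A → TC X0; X0 → A B; B → A X1; X1 → TC S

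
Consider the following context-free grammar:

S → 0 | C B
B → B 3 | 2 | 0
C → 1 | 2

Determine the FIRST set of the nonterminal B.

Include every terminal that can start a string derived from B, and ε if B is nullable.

We compute FIRST(B) using the standard algorithm.
FIRST(B) = {0, 2}
FIRST(C) = {1, 2}
FIRST(S) = {0, 1, 2}
Therefore, FIRST(B) = {0, 2}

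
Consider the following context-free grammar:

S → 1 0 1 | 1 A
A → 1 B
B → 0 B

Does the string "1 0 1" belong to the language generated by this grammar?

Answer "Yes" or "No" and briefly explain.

Yes - a valid derivation exists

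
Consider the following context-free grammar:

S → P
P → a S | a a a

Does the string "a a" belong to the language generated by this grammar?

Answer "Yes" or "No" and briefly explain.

No - no valid derivation exists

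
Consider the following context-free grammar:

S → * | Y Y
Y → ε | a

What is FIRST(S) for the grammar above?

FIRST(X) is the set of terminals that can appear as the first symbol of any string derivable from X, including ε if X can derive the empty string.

We compute FIRST(S) using the standard algorithm.
FIRST(S) = {*, a, ε}
FIRST(Y) = {a, ε}
Therefore, FIRST(S) = {*, a, ε}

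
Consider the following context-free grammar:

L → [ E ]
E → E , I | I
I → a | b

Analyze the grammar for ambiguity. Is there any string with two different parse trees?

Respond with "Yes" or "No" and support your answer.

No - the grammar is unambiguous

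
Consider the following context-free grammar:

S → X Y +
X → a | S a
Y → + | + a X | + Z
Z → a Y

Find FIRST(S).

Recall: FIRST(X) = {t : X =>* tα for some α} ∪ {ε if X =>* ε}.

We compute FIRST(S) using the standard algorithm.
FIRST(S) = {a}
FIRST(X) = {a}
FIRST(Y) = {+}
FIRST(Z) = {a}
Therefore, FIRST(S) = {a}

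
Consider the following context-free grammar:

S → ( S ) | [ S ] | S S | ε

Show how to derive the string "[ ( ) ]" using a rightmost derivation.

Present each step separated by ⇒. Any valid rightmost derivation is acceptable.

S ⇒ [ S ] ⇒ [ ( S ) ] ⇒ [ ( ) ]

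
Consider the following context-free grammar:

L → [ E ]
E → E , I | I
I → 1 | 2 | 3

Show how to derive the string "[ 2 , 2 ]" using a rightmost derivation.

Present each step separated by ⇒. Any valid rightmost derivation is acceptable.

L ⇒ [ E ] ⇒ [ E , I ] ⇒ [ E , 2 ] ⇒ [ I , 2 ] ⇒ [ 2 , 2 ]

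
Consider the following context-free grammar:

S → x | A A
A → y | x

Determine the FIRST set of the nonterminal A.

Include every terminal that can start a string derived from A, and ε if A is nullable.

We compute FIRST(A) using the standard algorithm.
FIRST(A) = {x, y}
FIRST(S) = {x, y}
Therefore, FIRST(A) = {x, y}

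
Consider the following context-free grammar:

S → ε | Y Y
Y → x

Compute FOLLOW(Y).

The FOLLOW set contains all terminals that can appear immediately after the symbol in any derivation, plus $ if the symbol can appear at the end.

We compute FOLLOW(Y) using the standard algorithm.
FOLLOW(S) starts with {$}.
FIRST(S) = {x, ε}
FIRST(Y) = {x}
FOLLOW(S) = {$}
FOLLOW(Y) = {$, x}
Therefore, FOLLOW(Y) = {$, x}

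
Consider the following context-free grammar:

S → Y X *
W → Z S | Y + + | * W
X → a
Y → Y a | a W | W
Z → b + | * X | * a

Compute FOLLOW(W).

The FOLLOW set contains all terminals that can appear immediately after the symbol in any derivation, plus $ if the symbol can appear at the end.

We compute FOLLOW(W) using the standard algorithm.
FOLLOW(S) starts with {$}.
FIRST(S) = {*, a, b}
FIRST(W) = {*, a, b}
FIRST(X) = {a}
FIRST(Y) = {*, a, b}
FIRST(Z) = {*, b}
FOLLOW(S) = {$, +, a}
FOLLOW(W) = {+, a}
FOLLOW(X) = {*, a, b}
FOLLOW(Y) = {+, a}
FOLLOW(Z) = {*, a, b}
Therefore, FOLLOW(W) = {+, a}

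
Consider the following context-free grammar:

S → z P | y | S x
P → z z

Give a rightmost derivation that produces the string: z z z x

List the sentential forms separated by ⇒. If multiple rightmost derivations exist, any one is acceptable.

S ⇒ S x ⇒ z P x ⇒ z z z x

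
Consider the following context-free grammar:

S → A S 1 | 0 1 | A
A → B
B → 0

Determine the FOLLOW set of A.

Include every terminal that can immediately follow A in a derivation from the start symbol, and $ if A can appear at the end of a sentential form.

We compute FOLLOW(A) using the standard algorithm.
FOLLOW(S) starts with {$}.
FIRST(A) = {0}
FIRST(B) = {0}
FIRST(S) = {0}
FOLLOW(A) = {$, 0, 1}
FOLLOW(B) = {$, 0, 1}
FOLLOW(S) = {$, 1}
Therefore, FOLLOW(A) = {$, 0, 1}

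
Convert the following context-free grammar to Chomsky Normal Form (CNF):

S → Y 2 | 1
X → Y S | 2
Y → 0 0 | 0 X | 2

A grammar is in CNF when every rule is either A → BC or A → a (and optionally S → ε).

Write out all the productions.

T2 → 2; S → 1; X → 2; T0 → 0; Y → 2; S → Y T2; X → Y S; Y → T0 T0; Y → T0 X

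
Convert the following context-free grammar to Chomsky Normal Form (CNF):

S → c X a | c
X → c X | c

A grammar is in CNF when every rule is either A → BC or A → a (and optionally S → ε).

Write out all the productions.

TC → c; TA → a; S → c; X → c; S → TC X0; X0 → X TA; X → TC X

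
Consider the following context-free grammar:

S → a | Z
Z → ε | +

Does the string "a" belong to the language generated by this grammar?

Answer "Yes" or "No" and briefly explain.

Yes - a valid derivation exists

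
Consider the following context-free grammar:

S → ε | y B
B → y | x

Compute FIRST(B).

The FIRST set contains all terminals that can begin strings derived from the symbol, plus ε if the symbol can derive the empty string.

We compute FIRST(B) using the standard algorithm.
FIRST(B) = {x, y}
FIRST(S) = {y, ε}
Therefore, FIRST(B) = {x, y}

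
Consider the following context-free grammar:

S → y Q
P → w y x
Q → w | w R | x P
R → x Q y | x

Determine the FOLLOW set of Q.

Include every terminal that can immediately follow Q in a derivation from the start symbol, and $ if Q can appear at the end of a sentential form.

We compute FOLLOW(Q) using the standard algorithm.
FOLLOW(S) starts with {$}.
FIRST(P) = {w}
FIRST(Q) = {w, x}
FIRST(R) = {x}
FIRST(S) = {y}
FOLLOW(P) = {$, y}
FOLLOW(Q) = {$, y}
FOLLOW(R) = {$, y}
FOLLOW(S) = {$}
Therefore, FOLLOW(Q) = {$, y}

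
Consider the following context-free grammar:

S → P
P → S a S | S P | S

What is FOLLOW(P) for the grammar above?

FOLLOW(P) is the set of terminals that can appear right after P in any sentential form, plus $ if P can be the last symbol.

We compute FOLLOW(P) using the standard algorithm.
FOLLOW(S) starts with {$}.
FIRST(P) = {}
FIRST(S) = {}
FOLLOW(P) = {$, a}
FOLLOW(S) = {$, a}
Therefore, FOLLOW(P) = {$, a}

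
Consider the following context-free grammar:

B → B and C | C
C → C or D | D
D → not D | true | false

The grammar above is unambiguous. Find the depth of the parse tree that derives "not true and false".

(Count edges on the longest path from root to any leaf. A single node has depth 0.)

5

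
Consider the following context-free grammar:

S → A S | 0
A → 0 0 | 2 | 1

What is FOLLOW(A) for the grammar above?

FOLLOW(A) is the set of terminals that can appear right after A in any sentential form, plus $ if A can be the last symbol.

We compute FOLLOW(A) using the standard algorithm.
FOLLOW(S) starts with {$}.
FIRST(A) = {0, 1, 2}
FIRST(S) = {0, 1, 2}
FOLLOW(A) = {0, 1, 2}
FOLLOW(S) = {$}
Therefore, FOLLOW(A) = {0, 1, 2}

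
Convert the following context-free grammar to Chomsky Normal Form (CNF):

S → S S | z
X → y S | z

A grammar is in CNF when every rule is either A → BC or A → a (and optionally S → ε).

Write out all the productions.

S → z; TY → y; X → z; S → S S; X → TY S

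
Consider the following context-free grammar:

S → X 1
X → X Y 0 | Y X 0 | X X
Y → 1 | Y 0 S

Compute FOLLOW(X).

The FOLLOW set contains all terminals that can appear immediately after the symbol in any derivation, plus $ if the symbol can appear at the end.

We compute FOLLOW(X) using the standard algorithm.
FOLLOW(S) starts with {$}.
FIRST(S) = {1}
FIRST(X) = {1}
FIRST(Y) = {1}
FOLLOW(S) = {$, 0, 1}
FOLLOW(X) = {0, 1}
FOLLOW(Y) = {0, 1}
Therefore, FOLLOW(X) = {0, 1}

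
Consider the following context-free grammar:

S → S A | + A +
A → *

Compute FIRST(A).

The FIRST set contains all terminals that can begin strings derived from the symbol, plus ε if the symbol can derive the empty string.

We compute FIRST(A) using the standard algorithm.
FIRST(A) = {*}
FIRST(S) = {+}
Therefore, FIRST(A) = {*}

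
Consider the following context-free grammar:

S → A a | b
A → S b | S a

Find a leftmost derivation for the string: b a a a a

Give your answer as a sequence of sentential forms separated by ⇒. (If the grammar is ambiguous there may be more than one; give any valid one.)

S ⇒ A a ⇒ S a a ⇒ A a a a ⇒ S a a a a ⇒ b a a a a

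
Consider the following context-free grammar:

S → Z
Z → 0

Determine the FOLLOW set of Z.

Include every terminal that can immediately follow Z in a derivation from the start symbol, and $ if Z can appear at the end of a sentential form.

We compute FOLLOW(Z) using the standard algorithm.
FOLLOW(S) starts with {$}.
FIRST(S) = {0}
FIRST(Z) = {0}
FOLLOW(S) = {$}
FOLLOW(Z) = {$}
Therefore, FOLLOW(Z) = {$}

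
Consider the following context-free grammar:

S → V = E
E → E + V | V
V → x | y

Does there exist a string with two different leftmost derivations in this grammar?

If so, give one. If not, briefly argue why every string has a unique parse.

No - every string in the language has a unique leftmost derivation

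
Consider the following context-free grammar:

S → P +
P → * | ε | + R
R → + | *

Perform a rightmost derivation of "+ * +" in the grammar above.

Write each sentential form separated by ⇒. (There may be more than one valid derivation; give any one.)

S ⇒ P + ⇒ + R + ⇒ + * +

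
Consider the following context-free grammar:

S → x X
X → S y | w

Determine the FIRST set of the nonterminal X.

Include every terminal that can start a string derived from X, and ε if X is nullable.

We compute FIRST(X) using the standard algorithm.
FIRST(S) = {x}
FIRST(X) = {w, x}
Therefore, FIRST(X) = {w, x}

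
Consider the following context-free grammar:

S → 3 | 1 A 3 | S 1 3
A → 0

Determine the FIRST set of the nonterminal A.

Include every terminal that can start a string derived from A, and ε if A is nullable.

We compute FIRST(A) using the standard algorithm.
FIRST(A) = {0}
FIRST(S) = {1, 3}
Therefore, FIRST(A) = {0}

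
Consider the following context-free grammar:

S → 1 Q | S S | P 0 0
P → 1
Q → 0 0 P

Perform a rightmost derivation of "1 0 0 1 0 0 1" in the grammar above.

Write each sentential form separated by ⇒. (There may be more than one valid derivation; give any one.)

S ⇒ S S ⇒ S 1 Q ⇒ S 1 0 0 P ⇒ S 1 0 0 1 ⇒ P 0 0 1 0 0 1 ⇒ 1 0 0 1 0 0 1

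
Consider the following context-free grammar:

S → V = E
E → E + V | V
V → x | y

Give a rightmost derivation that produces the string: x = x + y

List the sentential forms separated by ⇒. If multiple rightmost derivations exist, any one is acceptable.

S ⇒ V = E ⇒ V = E + V ⇒ V = E + y ⇒ V = V + y ⇒ V = x + y ⇒ x = x + y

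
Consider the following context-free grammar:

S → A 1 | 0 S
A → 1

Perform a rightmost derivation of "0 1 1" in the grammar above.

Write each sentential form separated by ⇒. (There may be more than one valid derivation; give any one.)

S ⇒ 0 S ⇒ 0 A 1 ⇒ 0 1 1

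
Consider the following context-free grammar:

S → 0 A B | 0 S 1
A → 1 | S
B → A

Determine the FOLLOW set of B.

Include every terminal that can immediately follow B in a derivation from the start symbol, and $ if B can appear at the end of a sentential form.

We compute FOLLOW(B) using the standard algorithm.
FOLLOW(S) starts with {$}.
FIRST(A) = {0, 1}
FIRST(B) = {0, 1}
FIRST(S) = {0}
FOLLOW(A) = {$, 0, 1}
FOLLOW(B) = {$, 0, 1}
FOLLOW(S) = {$, 0, 1}
Therefore, FOLLOW(B) = {$, 0, 1}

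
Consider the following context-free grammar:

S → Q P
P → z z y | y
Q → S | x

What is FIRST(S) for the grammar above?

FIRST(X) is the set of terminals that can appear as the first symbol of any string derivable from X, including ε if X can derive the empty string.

We compute FIRST(S) using the standard algorithm.
FIRST(P) = {y, z}
FIRST(Q) = {x}
FIRST(S) = {x}
Therefore, FIRST(S) = {x}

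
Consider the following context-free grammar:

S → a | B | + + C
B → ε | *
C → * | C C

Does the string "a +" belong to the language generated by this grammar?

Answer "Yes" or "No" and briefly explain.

No - no valid derivation exists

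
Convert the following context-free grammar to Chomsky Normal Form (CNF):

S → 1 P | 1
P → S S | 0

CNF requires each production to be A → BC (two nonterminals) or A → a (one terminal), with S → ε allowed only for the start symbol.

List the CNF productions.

T1 → 1; S → 1; P → 0; S → T1 P; P → S S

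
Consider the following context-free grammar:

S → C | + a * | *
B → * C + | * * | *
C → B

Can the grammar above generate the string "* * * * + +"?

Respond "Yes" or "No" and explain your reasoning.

Yes - a valid derivation exists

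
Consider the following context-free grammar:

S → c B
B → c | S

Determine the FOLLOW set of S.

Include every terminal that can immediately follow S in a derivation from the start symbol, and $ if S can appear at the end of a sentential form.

We compute FOLLOW(S) using the standard algorithm.
FOLLOW(S) starts with {$}.
FIRST(B) = {c}
FIRST(S) = {c}
FOLLOW(B) = {$}
FOLLOW(S) = {$}
Therefore, FOLLOW(S) = {$}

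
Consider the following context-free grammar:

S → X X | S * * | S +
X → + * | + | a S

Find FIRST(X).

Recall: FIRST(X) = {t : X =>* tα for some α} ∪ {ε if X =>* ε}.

We compute FIRST(X) using the standard algorithm.
FIRST(S) = {+, a}
FIRST(X) = {+, a}
Therefore, FIRST(X) = {+, a}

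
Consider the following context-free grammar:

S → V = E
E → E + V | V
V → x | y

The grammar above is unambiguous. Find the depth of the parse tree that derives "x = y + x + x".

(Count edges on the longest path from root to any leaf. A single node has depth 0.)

5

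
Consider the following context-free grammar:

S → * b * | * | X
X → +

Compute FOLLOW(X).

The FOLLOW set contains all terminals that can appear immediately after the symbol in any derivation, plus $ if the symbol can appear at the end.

We compute FOLLOW(X) using the standard algorithm.
FOLLOW(S) starts with {$}.
FIRST(S) = {*, +}
FIRST(X) = {+}
FOLLOW(S) = {$}
FOLLOW(X) = {$}
Therefore, FOLLOW(X) = {$}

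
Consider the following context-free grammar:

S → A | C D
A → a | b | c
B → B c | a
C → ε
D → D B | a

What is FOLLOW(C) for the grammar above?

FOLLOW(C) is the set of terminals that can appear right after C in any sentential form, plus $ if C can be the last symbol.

We compute FOLLOW(C) using the standard algorithm.
FOLLOW(S) starts with {$}.
FIRST(A) = {a, b, c}
FIRST(B) = {a}
FIRST(C) = {ε}
FIRST(D) = {a}
FIRST(S) = {a, b, c}
FOLLOW(A) = {$}
FOLLOW(B) = {$, a, c}
FOLLOW(C) = {a}
FOLLOW(D) = {$, a}
FOLLOW(S) = {$}
Therefore, FOLLOW(C) = {a}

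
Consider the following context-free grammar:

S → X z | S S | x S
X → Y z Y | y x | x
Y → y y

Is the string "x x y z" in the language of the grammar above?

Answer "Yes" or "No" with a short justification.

No - no valid derivation exists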